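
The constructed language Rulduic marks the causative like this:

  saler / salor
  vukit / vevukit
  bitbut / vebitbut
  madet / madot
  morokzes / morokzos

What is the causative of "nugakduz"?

venugakduz

madet and bitbut both end in -t yet inflect differently (madot, vebitbut), so the final letter is not what conditions the rule; the last vowel is.
"nugakduz" has last vowel 'u'. The one such stem in the data (bitbut → vebitbut) adds the prefix ve-, so the same rule applies.
The other pattern: stems whose last vowel is 'e' change the last vowel to 'o'.
So nugakduz → venugakduz.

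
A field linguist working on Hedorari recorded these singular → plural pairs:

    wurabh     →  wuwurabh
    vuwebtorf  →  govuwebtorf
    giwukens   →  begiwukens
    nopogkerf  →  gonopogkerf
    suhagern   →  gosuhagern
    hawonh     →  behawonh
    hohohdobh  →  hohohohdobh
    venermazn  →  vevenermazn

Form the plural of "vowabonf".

suhagern and venermazn both end in -n yet inflect differently (gosuhagern, vevenermazn), so the final letter is not what conditions the rule; the second-to-last letter is.
"vowabonf" has second-to-last letter 'n'. The stems whose second-to-last letter is 'n' (giwukens → begiwukens, hawonh → behawonh) add the prefix be-.
So vowabonf → bevowabonf.

bevowabonf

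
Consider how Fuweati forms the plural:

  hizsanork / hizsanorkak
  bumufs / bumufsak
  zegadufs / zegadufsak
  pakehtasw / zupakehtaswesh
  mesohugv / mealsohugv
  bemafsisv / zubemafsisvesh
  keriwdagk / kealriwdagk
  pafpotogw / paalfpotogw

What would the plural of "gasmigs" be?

pakehtasw and pafpotogw both end in -w yet inflect differently (zupakehtaswesh, paalfpotogw), so the final letter is not what conditions the rule; the second-to-last letter is.
"gasmigs" has second-to-last letter 'g'. The stems whose second-to-last letter is 'g' (keriwdagk → kealriwdagk, pafpotogw → paalfpotogw, mesohugv → mealsohugv) insert -al- after the first vowel.
The other patterns: stems whose second-to-last letter is 's' add zu- … -esh around the stem; stems whose second-to-last letter is 'f' or 'r' add -ak.
So gasmigs → gaalsmigs.

gaalsmigs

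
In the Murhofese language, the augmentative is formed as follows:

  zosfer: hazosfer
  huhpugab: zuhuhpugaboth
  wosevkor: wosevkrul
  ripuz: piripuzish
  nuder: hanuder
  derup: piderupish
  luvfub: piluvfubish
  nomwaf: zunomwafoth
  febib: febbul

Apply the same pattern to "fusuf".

pifusufish

huhpugab and luvfub both end in -b yet inflect differently (zuhuhpugaboth, piluvfubish), so the final letter is not what conditions the rule; the last vowel is.
"fusuf" has last vowel 'u'. The stems whose last vowel is 'u' (ripuz → piripuzish, derup → piderupish, luvfub → piluvfubish) add pi- … -ish around the stem.
So fusuf → pifusufish.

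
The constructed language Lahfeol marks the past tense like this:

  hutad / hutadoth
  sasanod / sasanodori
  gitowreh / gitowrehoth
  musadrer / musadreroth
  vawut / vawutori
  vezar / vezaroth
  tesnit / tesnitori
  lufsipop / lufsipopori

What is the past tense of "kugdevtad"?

kugdevtadoth

hutad and sasanod both end in -d yet inflect differently (hutadoth, sasanodori), so the final letter is not what conditions the rule; the last vowel is.
"kugdevtad" has last vowel 'a'. The stems whose last vowel is 'a' (hutad → hutadoth, vezar → vezaroth) add -oth.
So kugdevtad → kugdevtadoth.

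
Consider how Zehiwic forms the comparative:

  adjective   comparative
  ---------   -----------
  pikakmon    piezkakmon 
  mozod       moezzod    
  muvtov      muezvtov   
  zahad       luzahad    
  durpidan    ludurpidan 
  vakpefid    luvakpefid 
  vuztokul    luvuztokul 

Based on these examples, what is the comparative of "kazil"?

lukazil

"kazil" has last vowel 'i'. The one such stem in the data (vakpefid → luvakpefid) adds the prefix lu-, so the same rule applies.
The other pattern: stems whose last vowel is 'o' insert -ez- after the first vowel.
So kazil → lukazil.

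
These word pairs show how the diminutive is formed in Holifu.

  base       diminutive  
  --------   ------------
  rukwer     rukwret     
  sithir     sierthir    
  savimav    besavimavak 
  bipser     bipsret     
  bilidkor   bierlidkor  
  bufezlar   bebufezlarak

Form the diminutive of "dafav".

"dafav" has last vowel 'a'. The stems whose last vowel is 'a' (savimav → besavimavak, bufezlar → bebufezlarak) add be- … -ak around the stem.
The other patterns: stems whose last vowel is 'e' delete the last vowel and add -et; stems whose last vowel is 'i' or 'o' insert -er- after the first vowel.
So dafav → bedafavak.

bedafavak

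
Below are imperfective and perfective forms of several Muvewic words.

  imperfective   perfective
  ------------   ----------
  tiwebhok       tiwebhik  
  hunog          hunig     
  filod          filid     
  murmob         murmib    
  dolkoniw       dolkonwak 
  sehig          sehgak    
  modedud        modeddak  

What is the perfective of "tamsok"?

tamsik

"tamsok" has last vowel 'o'. The stems whose last vowel is 'o' (tiwebhok → tiwebhik, hunog → hunig, filod → filid) change the last vowel to 'i'.
So tamsok → tamsik.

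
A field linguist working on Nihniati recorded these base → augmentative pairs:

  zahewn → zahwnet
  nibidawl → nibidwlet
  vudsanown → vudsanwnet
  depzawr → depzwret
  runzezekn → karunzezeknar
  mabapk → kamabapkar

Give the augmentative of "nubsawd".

"nubsawd" has second-to-last letter 'w'. The stems whose second-to-last letter is 'w' (zahewn → zahwnet, nibidawl → nibidwlet, vudsanown → vudsanwnet) delete the last vowel and add -et.
The other pattern: stems whose second-to-last letter is 'k' or 'p' add ka- … -ar around the stem.
So nubsawd → nubswdet.

nubswdet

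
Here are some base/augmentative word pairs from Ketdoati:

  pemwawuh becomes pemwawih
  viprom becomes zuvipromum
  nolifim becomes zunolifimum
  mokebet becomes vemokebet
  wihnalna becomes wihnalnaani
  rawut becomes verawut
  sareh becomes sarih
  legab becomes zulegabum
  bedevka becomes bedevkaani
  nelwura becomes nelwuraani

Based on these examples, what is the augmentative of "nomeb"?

zunomebum

pemwawuh and rawut both have last vowel 'u' yet inflect differently (pemwawih, verawut), so the last vowel is not what conditions the rule; the final letter is.
"nomeb" ends in -b. The one such stem in the data (legab → zulegabum) adds zu- … -um around the stem, so the same rule applies.
So nomeb → zunomebum.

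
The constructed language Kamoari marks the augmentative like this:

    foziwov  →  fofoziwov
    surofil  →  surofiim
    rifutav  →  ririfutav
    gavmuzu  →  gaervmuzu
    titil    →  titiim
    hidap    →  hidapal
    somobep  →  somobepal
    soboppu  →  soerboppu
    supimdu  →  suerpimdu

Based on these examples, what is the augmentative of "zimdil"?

hidap and rifutav both have last vowel 'a' yet inflect differently (hidapal, ririfutav), so the last vowel is not what conditions the rule; the final letter is.
"zimdil" ends in -l. The stems ending in -l (surofil → surofiim, titil → titiim) drop the final letter and add -im.
The other patterns: stems ending in -u insert -er- after the first vowel; stems ending in -p add -al; stems ending in -v repeat the first consonant+vowel as a prefix.
So zimdil → zimdiim.

zimdiim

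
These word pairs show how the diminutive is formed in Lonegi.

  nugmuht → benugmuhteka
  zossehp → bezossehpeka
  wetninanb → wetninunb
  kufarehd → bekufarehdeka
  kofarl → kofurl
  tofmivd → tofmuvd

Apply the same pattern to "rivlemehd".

"rivlemehd" has second-to-last letter 'h'. The stems whose second-to-last letter is 'h' (kufarehd → bekufarehdeka, zossehp → bezossehpeka, nugmuht → benugmuhteka) add be- … -eka around the stem.
The other pattern: stems whose second-to-last letter is 'n', 'r' or 'v' change the last vowel to 'u'.
So rivlemehd → berivlemehdeka.

berivlemehdeka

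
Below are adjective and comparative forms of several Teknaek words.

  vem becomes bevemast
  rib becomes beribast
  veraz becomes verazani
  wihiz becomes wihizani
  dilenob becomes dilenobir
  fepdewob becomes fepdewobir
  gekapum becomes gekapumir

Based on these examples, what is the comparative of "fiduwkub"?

fiduwkubir

rib and dilenob both end in -b yet inflect differently (beribast, dilenobir), so the final letter is not what conditions the rule; the number of vowels is.
"fiduwkub" has 3 vowels. The stems with 3 vowels (dilenob → dilenobir, fepdewob → fepdewobir, gekapum → gekapumir) add -ir.
So fiduwkub → fiduwkubir.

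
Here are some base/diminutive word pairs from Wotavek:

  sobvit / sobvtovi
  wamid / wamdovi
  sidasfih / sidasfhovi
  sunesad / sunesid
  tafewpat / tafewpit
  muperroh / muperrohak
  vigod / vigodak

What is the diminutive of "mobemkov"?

mobemkovak

wamid and sunesad both end in -d yet inflect differently (wamdovi, sunesid), so the final letter is not what conditions the rule; the last vowel is.
"mobemkov" has last vowel 'o'. The stems whose last vowel is 'o' (muperroh → muperrohak, vigod → vigodak) add -ak.
The other patterns: stems whose last vowel is 'i' delete the last vowel and add -ovi; stems whose last vowel is 'a' change the last vowel to 'i'.
So mobemkov → mobemkovak.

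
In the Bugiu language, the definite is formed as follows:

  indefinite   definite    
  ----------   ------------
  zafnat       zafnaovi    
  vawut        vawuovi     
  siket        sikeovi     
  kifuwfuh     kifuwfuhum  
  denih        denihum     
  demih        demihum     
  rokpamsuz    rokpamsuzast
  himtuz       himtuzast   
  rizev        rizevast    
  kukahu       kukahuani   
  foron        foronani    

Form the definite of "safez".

vawut and kifuwfuh both have last vowel 'u' yet inflect differently (vawuovi, kifuwfuhum), so the last vowel is not what conditions the rule; the final letter is.
"safez" ends in -z. The stems ending in -z (rokpamsuz → rokpamsuzast, himtuz → himtuzast) add -ast.
So safez → safezast.

safezast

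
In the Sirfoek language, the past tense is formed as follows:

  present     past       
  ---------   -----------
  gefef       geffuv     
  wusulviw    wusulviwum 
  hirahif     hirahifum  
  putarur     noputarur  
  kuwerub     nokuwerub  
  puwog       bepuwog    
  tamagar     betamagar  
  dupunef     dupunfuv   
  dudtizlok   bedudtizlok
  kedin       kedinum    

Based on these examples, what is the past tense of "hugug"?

"hugug" has last vowel 'u'. The stems whose last vowel is 'u' (kuwerub → nokuwerub, putarur → noputarur) add the prefix no-.
The other patterns: stems whose last vowel is 'a' or 'o' add the prefix be-; stems whose last vowel is 'e' delete the last vowel and add -uv; stems whose last vowel is 'i' add -um.
So hugug → nohugug.

nohugug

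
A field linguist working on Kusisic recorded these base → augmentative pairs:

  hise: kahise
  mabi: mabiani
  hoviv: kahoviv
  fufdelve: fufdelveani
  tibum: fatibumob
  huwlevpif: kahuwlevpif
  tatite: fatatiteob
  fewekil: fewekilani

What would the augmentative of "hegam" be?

hise and tatite both end in -e yet inflect differently (kahise, fatatiteob), so the final letter is not what conditions the rule; the first letter is.
"hegam" begins with h-. The stems beginning with h- (hoviv → kahoviv, hise → kahise, huwlevpif → kahuwlevpif) add the prefix ka-.
The other patterns: stems beginning with t- add fa- … -ob around the stem; stems beginning with f- or m- add -ani.
So hegam → kahegam.

kahegam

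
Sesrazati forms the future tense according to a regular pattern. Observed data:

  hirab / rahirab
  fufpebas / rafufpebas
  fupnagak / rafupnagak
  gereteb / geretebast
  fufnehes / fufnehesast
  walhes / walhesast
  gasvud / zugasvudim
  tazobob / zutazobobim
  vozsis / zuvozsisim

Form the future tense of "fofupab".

hirab and gereteb both end in -b yet inflect differently (rahirab, geretebast), so the final letter is not what conditions the rule; the last vowel is.
"fofupab" has last vowel 'a'. The stems whose last vowel is 'a' (hirab → rahirab, fufpebas → rafufpebas, fupnagak → rafupnagak) add the prefix ra-.
So fofupab → rafofupab.

rafofupab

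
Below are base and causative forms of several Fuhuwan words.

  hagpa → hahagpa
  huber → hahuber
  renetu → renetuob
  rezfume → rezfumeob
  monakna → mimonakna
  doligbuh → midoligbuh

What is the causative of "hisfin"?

hagpa and monakna both end in -a yet inflect differently (hahagpa, mimonakna), so the final letter is not what conditions the rule; the first letter is.
"hisfin" begins with h-. The stems beginning with h- (hagpa → hahagpa, huber → hahuber) add the prefix ha-.
So hisfin → hahisfin.

hahisfin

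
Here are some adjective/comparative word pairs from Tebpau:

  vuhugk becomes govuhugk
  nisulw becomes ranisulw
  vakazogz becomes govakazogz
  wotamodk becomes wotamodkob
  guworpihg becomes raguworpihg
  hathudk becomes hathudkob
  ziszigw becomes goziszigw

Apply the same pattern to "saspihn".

rasaspihn

"saspihn" has second-to-last letter 'h'. The one such stem in the data (guworpihg → raguworpihg) adds the prefix ra-, so the same rule applies.
So saspihn → rasaspihn.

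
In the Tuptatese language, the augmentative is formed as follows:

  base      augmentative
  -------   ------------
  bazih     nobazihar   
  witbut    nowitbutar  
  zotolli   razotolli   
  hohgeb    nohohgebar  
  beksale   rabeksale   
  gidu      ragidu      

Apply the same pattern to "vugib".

novugibar

beksale and hohgeb both have last vowel 'e' yet inflect differently (rabeksale, nohohgebar), so the last vowel is not what conditions the rule; whether the stem ends in a vowel or a consonant is.
"vugib" ends in a consonant. The stems ending in a consonant (hohgeb → nohohgebar, bazih → nobazihar, witbut → nowitbutar) add no- … -ar around the stem.
So vugib → novugibar.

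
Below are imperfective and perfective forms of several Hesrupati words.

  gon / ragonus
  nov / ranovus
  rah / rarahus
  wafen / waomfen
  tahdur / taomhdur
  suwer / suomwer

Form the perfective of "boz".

gon and wafen both end in -n yet inflect differently (ragonus, waomfen), so the final letter is not what conditions the rule; the number of vowels is.
"boz" has 1 vowel. The stems with 1 vowel (gon → ragonus, nov → ranovus, rah → rarahus) add ra- … -us around the stem.
So boz → rabozus.

rabozus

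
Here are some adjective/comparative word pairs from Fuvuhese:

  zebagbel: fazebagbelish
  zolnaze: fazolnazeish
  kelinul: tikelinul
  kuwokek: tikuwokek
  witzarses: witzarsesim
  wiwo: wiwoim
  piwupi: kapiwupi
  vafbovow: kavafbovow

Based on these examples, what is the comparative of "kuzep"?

tikuzep

"kuzep" begins with k-. The stems beginning with k- (kelinul → tikelinul, kuwokek → tikuwokek) add the prefix ti-.
So kuzep → tikuzep.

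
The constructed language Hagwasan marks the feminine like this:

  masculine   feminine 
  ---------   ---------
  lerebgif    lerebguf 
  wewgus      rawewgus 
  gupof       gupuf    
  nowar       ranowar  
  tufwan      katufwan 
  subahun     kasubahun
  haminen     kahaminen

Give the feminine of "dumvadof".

tufwan and nowar both have last vowel 'a' yet inflect differently (katufwan, ranowar), so the last vowel is not what conditions the rule; the final letter is.
"dumvadof" ends in -f. The stems ending in -f (gupof → gupuf, lerebgif → lerebguf) change the last vowel to 'u'.
So dumvadof → dumvaduf.

dumvaduf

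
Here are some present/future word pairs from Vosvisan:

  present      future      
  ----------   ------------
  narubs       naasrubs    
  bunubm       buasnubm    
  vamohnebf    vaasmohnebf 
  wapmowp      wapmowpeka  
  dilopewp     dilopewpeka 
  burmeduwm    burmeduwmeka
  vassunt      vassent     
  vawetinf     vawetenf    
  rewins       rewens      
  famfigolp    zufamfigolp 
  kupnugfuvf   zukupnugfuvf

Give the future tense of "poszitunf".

bunubm and burmeduwm both end in -m yet inflect differently (buasnubm, burmeduwmeka), so the final letter is not what conditions the rule; the second-to-last letter is.
"poszitunf" has second-to-last letter 'n'. The stems whose second-to-last letter is 'n' (vassunt → vassent, vawetinf → vawetenf, rewins → rewens) change the last vowel to 'e'.
So poszitunf → poszitenf.

poszitenf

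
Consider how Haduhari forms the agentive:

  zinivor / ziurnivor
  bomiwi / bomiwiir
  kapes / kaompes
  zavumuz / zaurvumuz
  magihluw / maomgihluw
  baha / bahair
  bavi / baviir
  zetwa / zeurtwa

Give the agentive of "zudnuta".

zuurdnuta

"zudnuta" begins with z-. The stems beginning with z- (zavumuz → zaurvumuz, zetwa → zeurtwa, zinivor → ziurnivor) insert -ur- after the first vowel.
The other patterns: stems beginning with b- add -ir; stems beginning with k- or m- insert -om- after the first vowel.
So zudnuta → zuurdnuta.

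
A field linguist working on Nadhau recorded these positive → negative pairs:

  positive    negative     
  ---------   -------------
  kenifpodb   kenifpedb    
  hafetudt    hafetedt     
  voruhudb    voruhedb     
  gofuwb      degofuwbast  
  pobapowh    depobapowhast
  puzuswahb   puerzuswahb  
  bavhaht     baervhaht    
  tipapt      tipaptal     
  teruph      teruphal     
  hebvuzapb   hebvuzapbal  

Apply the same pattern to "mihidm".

mihedm

kenifpodb and gofuwb both end in -b yet inflect differently (kenifpedb, degofuwbast), so the final letter is not what conditions the rule; the second-to-last letter is.
"mihidm" has second-to-last letter 'd'. The stems whose second-to-last letter is 'd' (kenifpodb → kenifpedb, hafetudt → hafetedt, voruhudb → voruhedb) change the last vowel to 'e'.
The other patterns: stems whose second-to-last letter is 'w' add de- … -ast around the stem; stems whose second-to-last letter is 'h' insert -er- after the first vowel; stems whose second-to-last letter is 'p' add -al.
So mihidm → mihedm.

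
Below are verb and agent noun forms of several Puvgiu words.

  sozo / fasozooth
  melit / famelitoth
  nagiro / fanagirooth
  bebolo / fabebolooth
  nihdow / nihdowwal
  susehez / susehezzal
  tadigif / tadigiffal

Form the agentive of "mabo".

sozo and nihdow both have last vowel 'o' yet inflect differently (fasozooth, nihdowwal), so the last vowel is not what conditions the rule; the final letter is.
"mabo" ends in -o. The stems ending in -o (sozo → fasozooth, nagiro → fanagirooth, bebolo → fabebolooth) add fa- … -oth around the stem.
The other pattern: stems ending in -f, -w or -z double the final consonant and add -al.
So mabo → famabooth.

famabooth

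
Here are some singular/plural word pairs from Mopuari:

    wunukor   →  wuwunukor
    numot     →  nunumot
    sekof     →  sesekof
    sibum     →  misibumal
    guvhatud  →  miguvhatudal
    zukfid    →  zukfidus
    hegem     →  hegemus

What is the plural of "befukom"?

guvhatud and zukfid both end in -d yet inflect differently (miguvhatudal, zukfidus), so the final letter is not what conditions the rule; the last vowel is.
"befukom" has last vowel 'o'. The stems whose last vowel is 'o' (wunukor → wuwunukor, numot → nunumot, sekof → sesekof) repeat the first consonant+vowel as a prefix.
So befukom → bebefukom.

bebefukom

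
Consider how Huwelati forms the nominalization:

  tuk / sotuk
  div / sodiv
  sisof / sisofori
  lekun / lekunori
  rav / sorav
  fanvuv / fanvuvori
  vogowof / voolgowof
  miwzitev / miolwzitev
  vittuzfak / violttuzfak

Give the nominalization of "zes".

sozes

div and fanvuv both end in -v yet inflect differently (sodiv, fanvuvori), so the final letter is not what conditions the rule; the number of vowels is.
"zes" has 1 vowel. The stems with 1 vowel (div → sodiv, tuk → sotuk, rav → sorav) add the prefix so-.
So zes → sozes.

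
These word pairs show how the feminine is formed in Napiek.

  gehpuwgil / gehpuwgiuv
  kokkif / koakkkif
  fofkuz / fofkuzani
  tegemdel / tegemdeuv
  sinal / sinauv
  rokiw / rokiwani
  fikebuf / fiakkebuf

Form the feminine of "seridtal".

kokkif and gehpuwgil both have last vowel 'i' yet inflect differently (koakkkif, gehpuwgiuv), so the last vowel is not what conditions the rule; the final letter is.
"seridtal" ends in -l. The stems ending in -l (gehpuwgil → gehpuwgiuv, sinal → sinauv, tegemdel → tegemdeuv) drop the final letter and add -uv.
So seridtal → seridtauv.

seridtauv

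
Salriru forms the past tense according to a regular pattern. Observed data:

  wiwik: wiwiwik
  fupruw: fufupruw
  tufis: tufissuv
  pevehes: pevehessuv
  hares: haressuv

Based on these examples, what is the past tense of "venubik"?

"venubik" ends in -k. The one such stem in the data (wiwik → wiwiwik) repeats the first consonant+vowel as a prefix (as does fupruw), so the same rule applies.
So venubik → vevenubik.

vevenubik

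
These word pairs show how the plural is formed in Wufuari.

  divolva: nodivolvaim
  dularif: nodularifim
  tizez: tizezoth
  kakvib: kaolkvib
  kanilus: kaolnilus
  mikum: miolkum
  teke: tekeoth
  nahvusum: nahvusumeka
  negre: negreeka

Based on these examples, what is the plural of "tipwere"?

tipwereoth

teke and negre both end in -e yet inflect differently (tekeoth, negreeka), so the final letter is not what conditions the rule; the first letter is.
"tipwere" begins with t-. The stems beginning with t- (tizez → tizezoth, teke → tekeoth) add -oth.
The other patterns: stems beginning with k- or m- insert -ol- after the first vowel; stems beginning with d- add no- … -im around the stem; stems beginning with n- add -eka.
So tipwere → tipwereoth.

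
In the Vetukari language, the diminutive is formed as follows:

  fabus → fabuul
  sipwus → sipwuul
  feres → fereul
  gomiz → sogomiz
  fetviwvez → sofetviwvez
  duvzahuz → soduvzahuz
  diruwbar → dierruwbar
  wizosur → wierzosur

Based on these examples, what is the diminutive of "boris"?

boriul

feres and fetviwvez both have last vowel 'e' yet inflect differently (fereul, sofetviwvez), so the last vowel is not what conditions the rule; the final letter is.
"boris" ends in -s. The stems ending in -s (fabus → fabuul, sipwus → sipwuul, feres → fereul) drop the final letter and add -ul.
The other patterns: stems ending in -z add the prefix so-; stems ending in -r insert -er- after the first vowel.
So boris → boriul.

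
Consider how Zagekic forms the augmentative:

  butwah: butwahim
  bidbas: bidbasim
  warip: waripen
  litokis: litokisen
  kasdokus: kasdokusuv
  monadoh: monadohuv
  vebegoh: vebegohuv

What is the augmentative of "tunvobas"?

bidbas and litokis both end in -s yet inflect differently (bidbasim, litokisen), so the final letter is not what conditions the rule; the last vowel is.
"tunvobas" has last vowel 'a'. The stems whose last vowel is 'a' (butwah → butwahim, bidbas → bidbasim) add -im.
So tunvobas → tunvobasim.

tunvobasim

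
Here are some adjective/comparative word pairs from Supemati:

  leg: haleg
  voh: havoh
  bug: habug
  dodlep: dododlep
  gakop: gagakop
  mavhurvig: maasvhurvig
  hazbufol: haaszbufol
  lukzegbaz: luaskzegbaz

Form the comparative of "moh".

leg and mavhurvig both end in -g yet inflect differently (haleg, maasvhurvig), so the final letter is not what conditions the rule; the number of vowels is.
"moh" has 1 vowel. The stems with 1 vowel (leg → haleg, voh → havoh, bug → habug) add the prefix ha-.
The other patterns: stems with 2 vowels repeat the first consonant+vowel as a prefix; stems with 3 vowels insert -as- after the first vowel.
So moh → hamoh.

hamoh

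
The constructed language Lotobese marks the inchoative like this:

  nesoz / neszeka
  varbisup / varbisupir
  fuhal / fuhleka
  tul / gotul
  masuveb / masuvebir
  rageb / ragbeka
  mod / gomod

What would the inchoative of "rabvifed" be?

tul and fuhal both end in -l yet inflect differently (gotul, fuhleka), so the final letter is not what conditions the rule; the number of vowels is.
"rabvifed" has 3 vowels. The stems with 3 vowels (masuveb → masuvebir, varbisup → varbisupir) add -ir.
The other patterns: stems with 1 vowel add the prefix go-; stems with 2 vowels delete the last vowel and add -eka.
So rabvifed → rabvifedir.

rabvifedir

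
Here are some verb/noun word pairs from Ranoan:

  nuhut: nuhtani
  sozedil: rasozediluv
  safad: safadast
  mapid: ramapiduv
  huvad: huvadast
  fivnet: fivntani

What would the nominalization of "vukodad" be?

vukodadast

mapid and safad both end in -d yet inflect differently (ramapiduv, safadast), so the final letter is not what conditions the rule; the last vowel is.
"vukodad" has last vowel 'a'. The stems whose last vowel is 'a' (safad → safadast, huvad → huvadast) add -ast.
The other patterns: stems whose last vowel is 'i' add ra- … -uv around the stem; stems whose last vowel is 'e' or 'u' delete the last vowel and add -ani.
So vukodad → vukodadast.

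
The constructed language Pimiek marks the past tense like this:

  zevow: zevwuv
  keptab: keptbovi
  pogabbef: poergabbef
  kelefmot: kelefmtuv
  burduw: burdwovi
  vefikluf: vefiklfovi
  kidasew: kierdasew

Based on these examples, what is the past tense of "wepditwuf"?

wepditwfovi

zevow and kidasew both end in -w yet inflect differently (zevwuv, kierdasew), so the final letter is not what conditions the rule; the last vowel is.
"wepditwuf" has last vowel 'u'. The stems whose last vowel is 'u' (burduw → burdwovi, vefikluf → vefiklfovi) delete the last vowel and add -ovi.
The other patterns: stems whose last vowel is 'o' delete the last vowel and add -uv; stems whose last vowel is 'e' insert -er- after the first vowel.
So wepditwuf → wepditwfovi.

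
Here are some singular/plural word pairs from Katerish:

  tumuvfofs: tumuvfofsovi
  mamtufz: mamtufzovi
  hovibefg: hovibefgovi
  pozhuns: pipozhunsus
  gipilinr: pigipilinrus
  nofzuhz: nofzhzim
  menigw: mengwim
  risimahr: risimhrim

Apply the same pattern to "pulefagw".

tumuvfofs and pozhuns both end in -s yet inflect differently (tumuvfofsovi, pipozhunsus), so the final letter is not what conditions the rule; the second-to-last letter is.
"pulefagw" has second-to-last letter 'g'. The one such stem in the data (menigw → mengwim) deletes the last vowel and adds -im (as do nofzuhz, risimahr), so the same rule applies.
The other patterns: stems whose second-to-last letter is 'f' add -ovi; stems whose second-to-last letter is 'n' add pi- … -us around the stem.
So pulefagw → pulefgwim.

pulefgwim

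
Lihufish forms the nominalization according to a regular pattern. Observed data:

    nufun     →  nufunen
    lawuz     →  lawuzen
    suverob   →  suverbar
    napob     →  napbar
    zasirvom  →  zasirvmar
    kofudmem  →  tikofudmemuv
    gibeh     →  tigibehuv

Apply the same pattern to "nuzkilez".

zasirvom and kofudmem both end in -m yet inflect differently (zasirvmar, tikofudmemuv), so the final letter is not what conditions the rule; the last vowel is.
"nuzkilez" has last vowel 'e'. The stems whose last vowel is 'e' (kofudmem → tikofudmemuv, gibeh → tigibehuv) add ti- … -uv around the stem.
So nuzkilez → tinuzkilezuv.

tinuzkilezuv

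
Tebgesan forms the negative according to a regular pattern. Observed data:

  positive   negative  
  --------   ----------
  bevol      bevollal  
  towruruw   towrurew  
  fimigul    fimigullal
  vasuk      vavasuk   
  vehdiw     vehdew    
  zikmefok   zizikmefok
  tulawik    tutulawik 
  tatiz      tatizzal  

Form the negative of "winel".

"winel" ends in -l. The stems ending in -l (fimigul → fimigullal, bevol → bevollal) double the final consonant and add -al.
The other patterns: stems ending in -k repeat the first consonant+vowel as a prefix; stems ending in -w change the last vowel to 'e'.
So winel → winellal.

winellal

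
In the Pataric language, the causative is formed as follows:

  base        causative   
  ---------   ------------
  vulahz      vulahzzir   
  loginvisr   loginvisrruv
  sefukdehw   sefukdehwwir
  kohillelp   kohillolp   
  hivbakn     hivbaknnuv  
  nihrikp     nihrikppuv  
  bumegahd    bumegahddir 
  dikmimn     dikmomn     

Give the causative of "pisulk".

kohillelp and nihrikp both end in -p yet inflect differently (kohillolp, nihrikppuv), so the final letter is not what conditions the rule; the second-to-last letter is.
"pisulk" has second-to-last letter 'l'. The one such stem in the data (kohillelp → kohillolp) changes the last vowel to 'o' (as does dikmimn), so the same rule applies.
The other patterns: stems whose second-to-last letter is 'h' double the final consonant and add -ir; stems whose second-to-last letter is 'k' or 's' double the final consonant and add -uv.
So pisulk → pisolk.

pisolk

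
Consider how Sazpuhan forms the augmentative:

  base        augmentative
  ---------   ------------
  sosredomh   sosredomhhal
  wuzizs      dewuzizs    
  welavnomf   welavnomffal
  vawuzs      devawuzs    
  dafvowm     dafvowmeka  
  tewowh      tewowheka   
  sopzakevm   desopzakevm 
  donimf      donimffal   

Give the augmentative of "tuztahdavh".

sosredomh and tewowh both end in -h yet inflect differently (sosredomhhal, tewowheka), so the final letter is not what conditions the rule; the second-to-last letter is.
"tuztahdavh" has second-to-last letter 'v'. The one such stem in the data (sopzakevm → desopzakevm) adds the prefix de-, so the same rule applies.
The other patterns: stems whose second-to-last letter is 'm' double the final consonant and add -al; stems whose second-to-last letter is 'w' add -eka.
So tuztahdavh → detuztahdavh.

detuztahdavh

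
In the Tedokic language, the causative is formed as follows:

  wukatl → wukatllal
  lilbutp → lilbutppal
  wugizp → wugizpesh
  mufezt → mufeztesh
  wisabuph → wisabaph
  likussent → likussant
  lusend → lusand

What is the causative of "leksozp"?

"leksozp" has second-to-last letter 'z'. The stems whose second-to-last letter is 'z' (wugizp → wugizpesh, mufezt → mufeztesh) add -esh.
The other patterns: stems whose second-to-last letter is 't' double the final consonant and add -al; stems whose second-to-last letter is 'n' or 'p' change the last vowel to 'a'.
So leksozp → leksozpesh.

leksozpesh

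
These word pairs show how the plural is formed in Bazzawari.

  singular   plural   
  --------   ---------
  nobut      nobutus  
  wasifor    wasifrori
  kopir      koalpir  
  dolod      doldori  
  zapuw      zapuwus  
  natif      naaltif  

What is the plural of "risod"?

risdori

kopir and wasifor both end in -r yet inflect differently (koalpir, wasifrori), so the final letter is not what conditions the rule; the last vowel is.
"risod" has last vowel 'o'. The stems whose last vowel is 'o' (wasifor → wasifrori, dolod → doldori) delete the last vowel and add -ori.
So risod → risdori.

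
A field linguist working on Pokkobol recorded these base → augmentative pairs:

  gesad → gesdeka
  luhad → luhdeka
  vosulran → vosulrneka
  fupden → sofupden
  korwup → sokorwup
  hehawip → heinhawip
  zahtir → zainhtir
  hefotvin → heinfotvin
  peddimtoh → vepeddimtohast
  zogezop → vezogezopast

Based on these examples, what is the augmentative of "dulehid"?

duinlehid

"dulehid" has last vowel 'i'. The stems whose last vowel is 'i' (hehawip → heinhawip, zahtir → zainhtir, hefotvin → heinfotvin) insert -in- after the first vowel.
So dulehid → duinlehid.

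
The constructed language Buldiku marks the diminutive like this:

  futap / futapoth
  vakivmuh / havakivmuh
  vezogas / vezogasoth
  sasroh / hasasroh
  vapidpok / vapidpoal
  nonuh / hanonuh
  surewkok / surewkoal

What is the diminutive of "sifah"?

hasifah

vapidpok and sasroh both have last vowel 'o' yet inflect differently (vapidpoal, hasasroh), so the last vowel is not what conditions the rule; the final letter is.
"sifah" ends in -h. The stems ending in -h (nonuh → hanonuh, sasroh → hasasroh, vakivmuh → havakivmuh) add the prefix ha-.
The other patterns: stems ending in -k drop the final letter and add -al; stems ending in -p or -s add -oth.
So sifah → hasifah.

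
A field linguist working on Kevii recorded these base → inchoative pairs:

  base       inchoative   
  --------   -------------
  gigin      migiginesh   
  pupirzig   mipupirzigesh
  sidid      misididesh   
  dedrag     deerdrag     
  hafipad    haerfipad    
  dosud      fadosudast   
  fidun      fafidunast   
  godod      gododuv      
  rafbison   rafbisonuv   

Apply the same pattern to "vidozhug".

favidozhugast

pupirzig and dedrag both end in -g yet inflect differently (mipupirzigesh, deerdrag), so the final letter is not what conditions the rule; the last vowel is.
"vidozhug" has last vowel 'u'. The stems whose last vowel is 'u' (dosud → fadosudast, fidun → fafidunast) add fa- … -ast around the stem.
So vidozhug → favidozhugast.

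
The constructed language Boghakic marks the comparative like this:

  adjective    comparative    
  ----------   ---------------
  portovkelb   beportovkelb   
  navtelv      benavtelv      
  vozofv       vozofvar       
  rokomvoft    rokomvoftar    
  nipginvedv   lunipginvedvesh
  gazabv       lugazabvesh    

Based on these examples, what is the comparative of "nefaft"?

nefaftar

"nefaft" has second-to-last letter 'f'. The stems whose second-to-last letter is 'f' (vozofv → vozofvar, rokomvoft → rokomvoftar) add -ar.
The other patterns: stems whose second-to-last letter is 'l' add the prefix be-; stems whose second-to-last letter is 'b' or 'd' add lu- … -esh around the stem.
So nefaft → nefaftar.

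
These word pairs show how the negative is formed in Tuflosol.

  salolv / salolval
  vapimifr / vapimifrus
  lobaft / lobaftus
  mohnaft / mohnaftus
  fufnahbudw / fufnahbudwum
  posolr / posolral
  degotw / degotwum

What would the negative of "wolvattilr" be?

posolr and vapimifr both end in -r yet inflect differently (posolral, vapimifrus), so the final letter is not what conditions the rule; the second-to-last letter is.
"wolvattilr" has second-to-last letter 'l'. The stems whose second-to-last letter is 'l' (salolv → salolval, posolr → posolral) add -al.
The other patterns: stems whose second-to-last letter is 'f' add -us; stems whose second-to-last letter is 'd' or 't' add -um.
So wolvattilr → wolvattilral.

wolvattilral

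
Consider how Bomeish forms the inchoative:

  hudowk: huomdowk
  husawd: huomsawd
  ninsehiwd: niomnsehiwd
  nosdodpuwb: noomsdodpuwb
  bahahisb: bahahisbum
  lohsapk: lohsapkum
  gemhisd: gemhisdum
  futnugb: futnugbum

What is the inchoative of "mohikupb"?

mohikupbum

nosdodpuwb and bahahisb both end in -b yet inflect differently (noomsdodpuwb, bahahisbum), so the final letter is not what conditions the rule; the second-to-last letter is.
"mohikupb" has second-to-last letter 'p'. The one such stem in the data (lohsapk → lohsapkum) adds -um, so the same rule applies.
The other pattern: stems whose second-to-last letter is 'w' insert -om- after the first vowel.
So mohikupb → mohikupbum.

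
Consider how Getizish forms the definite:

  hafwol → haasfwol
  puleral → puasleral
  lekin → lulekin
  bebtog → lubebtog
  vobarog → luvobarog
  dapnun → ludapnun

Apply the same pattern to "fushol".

fuasshol

hafwol and vobarog both have last vowel 'o' yet inflect differently (haasfwol, luvobarog), so the last vowel is not what conditions the rule; the final letter is.
"fushol" ends in -l. The stems ending in -l (hafwol → haasfwol, puleral → puasleral) insert -as- after the first vowel.
So fushol → fuasshol.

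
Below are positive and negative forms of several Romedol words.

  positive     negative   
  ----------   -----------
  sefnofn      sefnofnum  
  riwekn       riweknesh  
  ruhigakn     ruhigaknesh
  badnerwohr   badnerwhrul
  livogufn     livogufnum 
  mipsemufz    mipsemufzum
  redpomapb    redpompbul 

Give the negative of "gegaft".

gegaftum

"gegaft" has second-to-last letter 'f'. The stems whose second-to-last letter is 'f' (livogufn → livogufnum, sefnofn → sefnofnum, mipsemufz → mipsemufzum) add -um.
So gegaft → gegaftum.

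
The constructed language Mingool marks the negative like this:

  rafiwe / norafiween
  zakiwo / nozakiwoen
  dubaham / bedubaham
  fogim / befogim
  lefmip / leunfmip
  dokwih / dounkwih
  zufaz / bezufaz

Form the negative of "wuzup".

fogim and lefmip both have last vowel 'i' yet inflect differently (befogim, leunfmip), so the last vowel is not what conditions the rule; the final letter is.
"wuzup" ends in -p. The one such stem in the data (lefmip → leunfmip) inserts -un- after the first vowel (as does dokwih), so the same rule applies.
So wuzup → wuunzup.

wuunzup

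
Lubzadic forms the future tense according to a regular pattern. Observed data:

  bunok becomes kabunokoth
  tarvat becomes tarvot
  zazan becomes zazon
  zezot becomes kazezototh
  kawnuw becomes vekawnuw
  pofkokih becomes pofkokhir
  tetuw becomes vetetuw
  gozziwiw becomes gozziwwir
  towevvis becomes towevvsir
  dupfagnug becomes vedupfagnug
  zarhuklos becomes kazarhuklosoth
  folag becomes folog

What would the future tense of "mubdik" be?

mubdkir

"mubdik" has last vowel 'i'. The stems whose last vowel is 'i' (towevvis → towevvsir, gozziwiw → gozziwwir, pofkokih → pofkokhir) delete the last vowel and add -ir.
So mubdik → mubdkir.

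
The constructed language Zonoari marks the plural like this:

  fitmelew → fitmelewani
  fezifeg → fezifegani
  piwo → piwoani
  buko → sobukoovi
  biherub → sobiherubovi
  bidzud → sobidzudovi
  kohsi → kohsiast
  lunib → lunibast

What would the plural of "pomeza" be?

piwo and buko both end in -o yet inflect differently (piwoani, sobukoovi), so the final letter is not what conditions the rule; the first letter is.
"pomeza" begins with p-. The one such stem in the data (piwo → piwoani) adds -ani, so the same rule applies.
The other patterns: stems beginning with b- add so- … -ovi around the stem; stems beginning with k- or l- add -ast.
So pomeza → pomezaani.

pomezaani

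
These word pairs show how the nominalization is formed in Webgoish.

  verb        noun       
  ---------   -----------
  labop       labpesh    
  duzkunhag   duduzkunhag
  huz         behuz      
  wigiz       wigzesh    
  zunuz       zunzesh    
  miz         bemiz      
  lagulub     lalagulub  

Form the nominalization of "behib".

behbesh

huz and wigiz both end in -z yet inflect differently (behuz, wigzesh), so the final letter is not what conditions the rule; the number of vowels is.
"behib" has 2 vowels. The stems with 2 vowels (labop → labpesh, wigiz → wigzesh, zunuz → zunzesh) delete the last vowel and add -esh.
So behib → behbesh.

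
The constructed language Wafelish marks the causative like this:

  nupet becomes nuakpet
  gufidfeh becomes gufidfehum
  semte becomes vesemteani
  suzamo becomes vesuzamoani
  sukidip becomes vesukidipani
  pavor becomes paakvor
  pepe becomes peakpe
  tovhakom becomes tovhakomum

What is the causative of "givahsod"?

givahsodum

semte and pepe both end in -e yet inflect differently (vesemteani, peakpe), so the final letter is not what conditions the rule; the first letter is.
"givahsod" begins with g-. The one such stem in the data (gufidfeh → gufidfehum) adds -um, so the same rule applies.
So givahsod → givahsodum.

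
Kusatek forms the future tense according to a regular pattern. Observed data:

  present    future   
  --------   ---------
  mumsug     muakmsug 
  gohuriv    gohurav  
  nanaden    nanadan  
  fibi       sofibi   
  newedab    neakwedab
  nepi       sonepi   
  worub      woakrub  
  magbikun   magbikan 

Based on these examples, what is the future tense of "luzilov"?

luzilav

nepi and gohuriv both have last vowel 'i' yet inflect differently (sonepi, gohurav), so the last vowel is not what conditions the rule; the final letter is.
"luzilov" ends in -v. The one such stem in the data (gohuriv → gohurav) changes the last vowel to 'a' (as do magbikun, nanaden), so the same rule applies.
So luzilov → luzilav.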